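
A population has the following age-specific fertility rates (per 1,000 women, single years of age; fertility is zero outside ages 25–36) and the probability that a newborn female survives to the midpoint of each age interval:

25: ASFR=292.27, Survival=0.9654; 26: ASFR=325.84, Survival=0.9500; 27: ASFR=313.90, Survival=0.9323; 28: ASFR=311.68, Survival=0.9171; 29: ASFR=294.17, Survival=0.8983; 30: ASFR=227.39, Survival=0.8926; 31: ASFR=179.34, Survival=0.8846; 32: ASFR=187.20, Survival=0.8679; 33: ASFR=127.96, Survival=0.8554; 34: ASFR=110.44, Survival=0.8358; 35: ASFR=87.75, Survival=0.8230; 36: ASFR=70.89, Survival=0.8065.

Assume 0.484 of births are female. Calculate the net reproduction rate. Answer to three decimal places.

1.108

Proportion female at birth = 0.484.
Each age group contributes 1 × ASFR × survival:
  25: 1 × 292.27/1000 × 0.9654 = 0.28216
  26: 1 × 325.84/1000 × 0.9500 = 0.30955
  27: 1 × 313.90/1000 × 0.9323 = 0.29265
  28: 1 × 311.68/1000 × 0.9171 = 0.28584
  29: 1 × 294.17/1000 × 0.8983 = 0.26425
  30: 1 × 227.39/1000 × 0.8926 = 0.20297
  31: 1 × 179.34/1000 × 0.8846 = 0.15864
  32: 1 × 187.20/1000 × 0.8679 = 0.16247
  33: 1 × 127.96/1000 × 0.8554 = 0.10946
  34: 1 × 110.44/1000 × 0.8358 = 0.09231
  35: 1 × 87.75/1000 × 0.8230 = 0.07222
  36: 1 × 70.89/1000 × 0.8065 = 0.05717
Sum = 2.28969
NRR = 0.484 × 2.28969 = 1.10821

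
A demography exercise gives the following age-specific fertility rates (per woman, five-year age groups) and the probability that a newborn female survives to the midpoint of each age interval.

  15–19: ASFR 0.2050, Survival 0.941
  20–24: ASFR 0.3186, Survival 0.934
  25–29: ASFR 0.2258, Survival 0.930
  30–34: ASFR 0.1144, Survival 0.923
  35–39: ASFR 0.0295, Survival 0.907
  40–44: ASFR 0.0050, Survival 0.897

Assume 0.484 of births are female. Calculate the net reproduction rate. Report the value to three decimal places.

Proportion female at birth = 0.484.
Weighting each age-specific rate by interval width and survival:
  15–19: 5 × 0.2050 × 0.941 = 0.96453
  20–24: 5 × 0.3186 × 0.934 = 1.48786
  25–29: 5 × 0.2258 × 0.930 = 1.04997
  30–34: 5 × 0.1144 × 0.923 = 0.52796
  35–39: 5 × 0.0295 × 0.907 = 0.13378
  40–44: 5 × 0.0050 × 0.897 = 0.02243
Sum = 4.18653
NRR = 0.484 × 4.18653 = 2.02628

2.026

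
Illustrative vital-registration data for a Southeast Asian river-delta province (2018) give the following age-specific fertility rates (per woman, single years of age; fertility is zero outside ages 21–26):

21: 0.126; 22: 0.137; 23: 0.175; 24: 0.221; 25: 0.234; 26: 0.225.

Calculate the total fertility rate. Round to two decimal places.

Sum of ASFRs = 0.126 + 0.137 + 0.175 + 0.221 + 0.234 + 0.225 = 1.118
TFR = 1.118

1.12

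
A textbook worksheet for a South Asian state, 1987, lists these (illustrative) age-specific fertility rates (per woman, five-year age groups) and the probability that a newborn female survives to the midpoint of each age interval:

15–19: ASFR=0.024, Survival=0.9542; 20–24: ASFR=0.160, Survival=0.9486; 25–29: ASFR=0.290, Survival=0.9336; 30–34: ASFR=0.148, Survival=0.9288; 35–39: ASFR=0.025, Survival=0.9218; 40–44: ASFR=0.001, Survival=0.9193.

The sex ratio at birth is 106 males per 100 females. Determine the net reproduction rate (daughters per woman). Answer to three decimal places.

Proportion female at birth = 100 / (100 + 106) = 0.48544.
Per-age-group product (5 × ASFR × survival probability):
  15–19: 5 × 0.024 × 0.9542 = 0.11450
  20–24: 5 × 0.160 × 0.9486 = 0.75888
  25–29: 5 × 0.290 × 0.9336 = 1.35372
  30–34: 5 × 0.148 × 0.9288 = 0.68731
  35–39: 5 × 0.025 × 0.9218 = 0.11523
  40–44: 5 × 0.001 × 0.9193 = 0.00460
Sum = 3.03424
NRR = 0.48544 × 3.03424 = 1.47294
With NRR above 1 the population is above replacement fertility.

1.473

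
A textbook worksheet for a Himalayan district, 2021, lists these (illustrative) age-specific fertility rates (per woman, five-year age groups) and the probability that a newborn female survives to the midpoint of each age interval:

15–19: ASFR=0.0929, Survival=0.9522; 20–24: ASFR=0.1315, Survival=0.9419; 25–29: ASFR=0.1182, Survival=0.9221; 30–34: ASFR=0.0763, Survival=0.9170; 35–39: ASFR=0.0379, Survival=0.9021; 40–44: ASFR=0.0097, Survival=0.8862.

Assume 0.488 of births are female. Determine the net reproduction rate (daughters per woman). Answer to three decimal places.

1.059

Proportion female at birth = 0.488.
Survival-weighted fertility by age (5·fₓ·Sₓ):
  15–19: 5 × 0.0929 × 0.9522 = 0.44230
  20–24: 5 × 0.1315 × 0.9419 = 0.61930
  25–29: 5 × 0.1182 × 0.9221 = 0.54496
  30–34: 5 × 0.0763 × 0.9170 = 0.34984
  35–39: 5 × 0.0379 × 0.9021 = 0.17095
  40–44: 5 × 0.0097 × 0.8862 = 0.04298
Sum = 2.17033
NRR = 0.488 × 2.17033 = 1.05912
NRR > 1, so each generation more than replaces itself.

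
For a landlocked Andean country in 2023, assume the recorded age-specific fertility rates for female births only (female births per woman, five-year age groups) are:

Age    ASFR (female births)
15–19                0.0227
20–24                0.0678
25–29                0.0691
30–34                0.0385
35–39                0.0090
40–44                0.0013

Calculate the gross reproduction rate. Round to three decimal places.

1.042

Sum of female ASFRs = 0.0227 + 0.0678 + 0.0691 + 0.0385 + 0.0090 + 0.0013 = 0.2084
GRR = 5 × 0.2084 = 1.042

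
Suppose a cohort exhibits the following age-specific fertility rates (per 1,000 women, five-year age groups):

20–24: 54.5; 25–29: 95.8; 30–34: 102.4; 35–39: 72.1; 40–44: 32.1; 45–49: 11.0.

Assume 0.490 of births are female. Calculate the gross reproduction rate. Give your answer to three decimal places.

Proportion female at birth = 0.490.
Sum of ASFRs = 54.5 + 95.8 + 102.4 + 72.1 + 32.1 + 11.0 = 367.9
TFR = 5 × 367.9 / 1000 = 1.8395
GRR = 0.490 × 1.8395 = 0.90136

0.901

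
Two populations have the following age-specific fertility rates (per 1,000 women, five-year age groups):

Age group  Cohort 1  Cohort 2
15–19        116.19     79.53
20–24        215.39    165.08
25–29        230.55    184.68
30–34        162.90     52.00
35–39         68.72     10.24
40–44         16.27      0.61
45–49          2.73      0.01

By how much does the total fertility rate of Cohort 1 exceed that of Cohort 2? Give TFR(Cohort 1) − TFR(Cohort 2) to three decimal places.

Cohort 1:
  Sum of ASFRs = 116.19 + 215.39 + 230.55 + 162.90 + 68.72 + 16.27 + 2.73 = 812.75
  TFR = 5 × 812.75 / 1000 = 4.06375
Cohort 2:
  Sum of ASFRs = 79.53 + 165.08 + 184.68 + 52.00 + 10.24 + 0.61 + 0.01 = 492.15
  TFR = 5 × 492.15 / 1000 = 2.46075
Difference = 4.06375 − 2.46075 = 1.603

1.603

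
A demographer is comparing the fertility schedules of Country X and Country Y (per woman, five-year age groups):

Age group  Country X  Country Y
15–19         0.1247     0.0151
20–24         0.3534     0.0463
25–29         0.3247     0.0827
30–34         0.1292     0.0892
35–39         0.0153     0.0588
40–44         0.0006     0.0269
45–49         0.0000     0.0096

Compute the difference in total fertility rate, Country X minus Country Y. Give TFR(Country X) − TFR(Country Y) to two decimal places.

3.10

Country X:
  Sum of ASFRs = 0.1247 + 0.3534 + 0.3247 + 0.1292 + 0.0153 + 0.0006 + 0.0000 = 0.9479
  TFR = 5 × 0.9479 = 4.7395
Country Y:
  Sum of ASFRs = 0.0151 + 0.0463 + 0.0827 + 0.0892 + 0.0588 + 0.0269 + 0.0096 = 0.3286
  TFR = 5 × 0.3286 = 1.643
Difference = 4.7395 − 1.643 = 3.0965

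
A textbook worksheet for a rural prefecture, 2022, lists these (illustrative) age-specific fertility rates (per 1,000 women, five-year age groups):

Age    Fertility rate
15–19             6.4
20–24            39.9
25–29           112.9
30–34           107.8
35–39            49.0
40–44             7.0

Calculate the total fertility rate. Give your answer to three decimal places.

1.615

Sum of ASFRs = 6.4 + 39.9 + 112.9 + 107.8 + 49.0 + 7.0 = 323.0
TFR = 5 × 323.0 / 1000 = 1.615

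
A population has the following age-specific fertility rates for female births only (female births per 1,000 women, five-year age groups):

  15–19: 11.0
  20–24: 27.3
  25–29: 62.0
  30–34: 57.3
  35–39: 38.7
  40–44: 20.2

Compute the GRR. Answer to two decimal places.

Sum of female ASFRs = 11.0 + 27.3 + 62.0 + 57.3 + 38.7 + 20.2 = 216.5
GRR = 5 × 216.5 / 1000 = 1.0825

1.08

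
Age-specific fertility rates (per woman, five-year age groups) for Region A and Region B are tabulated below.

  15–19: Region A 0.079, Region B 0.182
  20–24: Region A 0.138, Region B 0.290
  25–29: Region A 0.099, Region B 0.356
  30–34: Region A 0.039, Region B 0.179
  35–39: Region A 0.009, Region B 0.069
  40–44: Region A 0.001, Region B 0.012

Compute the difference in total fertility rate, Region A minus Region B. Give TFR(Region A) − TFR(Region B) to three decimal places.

Region A:
  Sum of ASFRs = 0.079 + 0.138 + 0.099 + 0.039 + 0.009 + 0.001 = 0.365
  TFR = 5 × 0.365 = 1.825
Region B:
  Sum of ASFRs = 0.182 + 0.290 + 0.356 + 0.179 + 0.069 + 0.012 = 1.088
  TFR = 5 × 1.088 = 5.44
Difference = 1.825 − 5.44 = -3.615

-3.615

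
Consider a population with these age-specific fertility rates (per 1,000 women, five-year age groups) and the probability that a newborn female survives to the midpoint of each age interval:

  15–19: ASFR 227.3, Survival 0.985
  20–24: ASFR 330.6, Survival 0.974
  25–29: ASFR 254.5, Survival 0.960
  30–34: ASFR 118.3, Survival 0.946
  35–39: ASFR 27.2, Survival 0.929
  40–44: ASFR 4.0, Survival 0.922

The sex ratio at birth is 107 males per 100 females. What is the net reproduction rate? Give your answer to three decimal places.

Proportion female at birth = 100 / (100 + 107) = 0.48309.
Weighting each age-specific rate by interval width and survival:
  15–19: 5 × 227.3/1000 × 0.985 = 1.11945
  20–24: 5 × 330.6/1000 × 0.974 = 1.61002
  25–29: 5 × 254.5/1000 × 0.960 = 1.22160
  30–34: 5 × 118.3/1000 × 0.946 = 0.55956
  35–39: 5 × 27.2/1000 × 0.929 = 0.12634
  40–44: 5 × 4.0/1000 × 0.922 = 0.01844
Sum = 4.65541
NRR = 0.48309 × 4.65541 = 2.24898
An NRR exceeding 1 indicates intrinsic growth under these rates.

2.249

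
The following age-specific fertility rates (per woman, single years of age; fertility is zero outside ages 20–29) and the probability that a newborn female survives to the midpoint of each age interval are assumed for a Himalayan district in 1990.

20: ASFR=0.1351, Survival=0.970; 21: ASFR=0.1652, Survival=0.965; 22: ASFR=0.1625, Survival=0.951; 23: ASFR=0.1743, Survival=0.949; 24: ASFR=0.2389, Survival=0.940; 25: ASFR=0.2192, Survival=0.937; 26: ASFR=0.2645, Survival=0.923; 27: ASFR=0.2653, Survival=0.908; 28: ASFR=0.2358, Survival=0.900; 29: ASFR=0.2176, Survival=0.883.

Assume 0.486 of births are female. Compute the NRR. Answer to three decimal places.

Proportion female at birth = 0.486.
Each age group contributes 1 × ASFR × survival:
  20: 1 × 0.1351 × 0.970 = 0.13105
  21: 1 × 0.1652 × 0.965 = 0.15942
  22: 1 × 0.1625 × 0.951 = 0.15454
  23: 1 × 0.1743 × 0.949 = 0.16541
  24: 1 × 0.2389 × 0.940 = 0.22457
  25: 1 × 0.2192 × 0.937 = 0.20539
  26: 1 × 0.2645 × 0.923 = 0.24413
  27: 1 × 0.2653 × 0.908 = 0.24089
  28: 1 × 0.2358 × 0.900 = 0.21222
  29: 1 × 0.2176 × 0.883 = 0.19214
Sum = 1.92976
NRR = 0.486 × 1.92976 = 0.93786

0.938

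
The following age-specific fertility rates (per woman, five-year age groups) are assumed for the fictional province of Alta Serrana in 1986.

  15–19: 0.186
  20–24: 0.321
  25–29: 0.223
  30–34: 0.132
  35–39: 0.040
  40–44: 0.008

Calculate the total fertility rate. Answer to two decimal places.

Sum of ASFRs = 0.186 + 0.321 + 0.223 + 0.132 + 0.040 + 0.008 = 0.910
TFR = 5 × 0.910 = 4.55

4.55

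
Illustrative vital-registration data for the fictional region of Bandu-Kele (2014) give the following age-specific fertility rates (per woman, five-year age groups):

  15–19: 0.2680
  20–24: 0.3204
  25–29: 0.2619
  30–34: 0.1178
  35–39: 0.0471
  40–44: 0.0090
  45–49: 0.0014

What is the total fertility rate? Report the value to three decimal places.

Sum of ASFRs = 0.2680 + 0.3204 + 0.2619 + 0.1178 + 0.0471 + 0.0090 + 0.0014 = 1.0256
TFR = 5 × 1.0256 = 5.128

5.128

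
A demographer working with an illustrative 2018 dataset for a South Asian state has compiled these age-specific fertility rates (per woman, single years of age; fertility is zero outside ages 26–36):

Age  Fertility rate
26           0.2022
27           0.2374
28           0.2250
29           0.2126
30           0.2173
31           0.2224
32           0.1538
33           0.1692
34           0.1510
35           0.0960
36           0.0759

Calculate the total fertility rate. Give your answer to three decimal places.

Sum of ASFRs = 0.2022 + 0.2374 + 0.2250 + 0.2126 + 0.2173 + 0.2224 + 0.1538 + 0.1692 + 0.1510 + 0.0960 + 0.0759 = 1.9628
TFR = 1.9628

1.963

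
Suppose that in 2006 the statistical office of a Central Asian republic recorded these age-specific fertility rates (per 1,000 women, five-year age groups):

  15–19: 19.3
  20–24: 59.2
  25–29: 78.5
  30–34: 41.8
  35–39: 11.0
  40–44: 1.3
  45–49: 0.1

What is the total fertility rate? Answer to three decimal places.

1.056

Sum of ASFRs = 19.3 + 59.2 + 78.5 + 41.8 + 11.0 + 1.3 + 0.1 = 211.2
TFR = 5 × 211.2 / 1000 = 1.056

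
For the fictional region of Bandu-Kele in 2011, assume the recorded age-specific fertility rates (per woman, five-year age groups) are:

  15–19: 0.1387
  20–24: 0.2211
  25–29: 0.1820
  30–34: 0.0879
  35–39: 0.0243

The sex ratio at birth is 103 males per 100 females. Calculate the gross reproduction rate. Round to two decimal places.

Proportion female at birth = 100 / (100 + 103) = 0.49261.
Sum of ASFRs = 0.1387 + 0.2211 + 0.1820 + 0.0879 + 0.0243 = 0.6540
TFR = 5 × 0.6540 = 3.27
GRR = 0.49261 × 3.27 = 1.61083

1.61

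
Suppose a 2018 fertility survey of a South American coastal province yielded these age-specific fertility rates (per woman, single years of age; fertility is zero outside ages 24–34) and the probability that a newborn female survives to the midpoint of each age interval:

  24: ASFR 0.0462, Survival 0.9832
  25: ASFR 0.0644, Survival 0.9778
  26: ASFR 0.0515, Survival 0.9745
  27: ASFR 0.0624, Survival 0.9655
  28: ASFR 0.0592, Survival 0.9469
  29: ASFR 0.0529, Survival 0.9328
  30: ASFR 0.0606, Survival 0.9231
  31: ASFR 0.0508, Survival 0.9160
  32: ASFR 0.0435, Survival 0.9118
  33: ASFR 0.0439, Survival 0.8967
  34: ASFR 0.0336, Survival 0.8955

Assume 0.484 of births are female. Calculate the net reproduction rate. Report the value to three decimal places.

0.259

Proportion female at birth = 0.484.
Each age group contributes 1 × ASFR × survival:
  24: 1 × 0.0462 × 0.9832 = 0.04542
  25: 1 × 0.0644 × 0.9778 = 0.06297
  26: 1 × 0.0515 × 0.9745 = 0.05019
  27: 1 × 0.0624 × 0.9655 = 0.06025
  28: 1 × 0.0592 × 0.9469 = 0.05606
  29: 1 × 0.0529 × 0.9328 = 0.04935
  30: 1 × 0.0606 × 0.9231 = 0.05594
  31: 1 × 0.0508 × 0.9160 = 0.04653
  32: 1 × 0.0435 × 0.9118 = 0.03966
  33: 1 × 0.0439 × 0.8967 = 0.03937
  34: 1 × 0.0336 × 0.8955 = 0.03009
Sum = 0.53583
NRR = 0.484 × 0.53583 = 0.25934
An NRR under 1 implies long-run decline under these rates.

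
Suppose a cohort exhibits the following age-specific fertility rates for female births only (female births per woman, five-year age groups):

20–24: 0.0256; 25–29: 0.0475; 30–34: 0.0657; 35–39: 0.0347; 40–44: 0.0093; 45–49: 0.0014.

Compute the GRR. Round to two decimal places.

Sum of female ASFRs = 0.0256 + 0.0475 + 0.0657 + 0.0347 + 0.0093 + 0.0014 = 0.1842
GRR = 5 × 0.1842 = 0.921

0.92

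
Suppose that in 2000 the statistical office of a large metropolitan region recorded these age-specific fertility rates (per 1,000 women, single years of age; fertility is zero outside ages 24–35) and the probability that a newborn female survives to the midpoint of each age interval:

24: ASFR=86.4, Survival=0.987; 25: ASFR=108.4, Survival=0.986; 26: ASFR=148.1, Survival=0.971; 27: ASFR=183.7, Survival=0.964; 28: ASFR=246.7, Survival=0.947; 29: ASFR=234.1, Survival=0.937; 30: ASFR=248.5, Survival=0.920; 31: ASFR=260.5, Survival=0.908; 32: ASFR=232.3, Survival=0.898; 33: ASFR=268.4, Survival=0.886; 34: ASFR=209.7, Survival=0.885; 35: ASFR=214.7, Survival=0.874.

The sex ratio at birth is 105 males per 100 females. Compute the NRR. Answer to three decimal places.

1.098

Proportion female at birth = 100 / (100 + 105) = 0.48780.
Weighting each age-specific rate by interval width and survival:
  24: 1 × 86.4/1000 × 0.987 = 0.08528
  25: 1 × 108.4/1000 × 0.986 = 0.10688
  26: 1 × 148.1/1000 × 0.971 = 0.14381
  27: 1 × 183.7/1000 × 0.964 = 0.17709
  28: 1 × 246.7/1000 × 0.947 = 0.23362
  29: 1 × 234.1/1000 × 0.937 = 0.21935
  30: 1 × 248.5/1000 × 0.920 = 0.22862
  31: 1 × 260.5/1000 × 0.908 = 0.23653
  32: 1 × 232.3/1000 × 0.898 = 0.20861
  33: 1 × 268.4/1000 × 0.886 = 0.23780
  34: 1 × 209.7/1000 × 0.885 = 0.18558
  35: 1 × 214.7/1000 × 0.874 = 0.18765
Sum = 2.25082
NRR = 0.48780 × 2.25082 = 1.09795
An NRR exceeding 1 indicates intrinsic growth under these rates.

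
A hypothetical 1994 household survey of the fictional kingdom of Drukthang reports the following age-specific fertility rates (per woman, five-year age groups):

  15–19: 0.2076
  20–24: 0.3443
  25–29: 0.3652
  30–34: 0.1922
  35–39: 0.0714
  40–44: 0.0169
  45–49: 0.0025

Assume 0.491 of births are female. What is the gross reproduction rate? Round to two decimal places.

2.95

Proportion female at birth = 0.491.
Sum of ASFRs = 0.2076 + 0.3443 + 0.3652 + 0.1922 + 0.0714 + 0.0169 + 0.0025 = 1.2001
TFR = 5 × 1.2001 = 6.0005
GRR = 0.491 × 6.0005 = 2.94625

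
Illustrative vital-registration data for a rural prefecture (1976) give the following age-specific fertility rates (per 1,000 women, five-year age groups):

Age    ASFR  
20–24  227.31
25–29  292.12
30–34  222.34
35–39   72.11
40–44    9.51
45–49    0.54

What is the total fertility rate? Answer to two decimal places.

Sum of ASFRs = 227.31 + 292.12 + 222.34 + 72.11 + 9.51 + 0.54 = 823.93
TFR = 5 × 823.93 / 1000 = 4.11965

4.12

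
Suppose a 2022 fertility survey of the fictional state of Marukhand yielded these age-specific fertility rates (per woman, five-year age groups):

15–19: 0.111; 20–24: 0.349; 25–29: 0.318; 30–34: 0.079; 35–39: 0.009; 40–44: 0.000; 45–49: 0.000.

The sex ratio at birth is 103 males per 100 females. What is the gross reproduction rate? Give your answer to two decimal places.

2.13

Proportion female at birth = 100 / (100 + 103) = 0.49261.
Sum of ASFRs = 0.111 + 0.349 + 0.318 + 0.079 + 0.009 + 0.000 + 0.000 = 0.866
TFR = 5 × 0.866 = 4.33
GRR = 0.49261 × 4.33 = 2.13300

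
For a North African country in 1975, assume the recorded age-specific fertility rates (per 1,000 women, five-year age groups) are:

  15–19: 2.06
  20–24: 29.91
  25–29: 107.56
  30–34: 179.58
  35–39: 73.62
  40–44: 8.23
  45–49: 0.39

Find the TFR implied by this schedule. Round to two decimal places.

Sum of ASFRs = 2.06 + 29.91 + 107.56 + 179.58 + 73.62 + 8.23 + 0.39 = 401.35
TFR = 5 × 401.35 / 1000 = 2.00675

2.01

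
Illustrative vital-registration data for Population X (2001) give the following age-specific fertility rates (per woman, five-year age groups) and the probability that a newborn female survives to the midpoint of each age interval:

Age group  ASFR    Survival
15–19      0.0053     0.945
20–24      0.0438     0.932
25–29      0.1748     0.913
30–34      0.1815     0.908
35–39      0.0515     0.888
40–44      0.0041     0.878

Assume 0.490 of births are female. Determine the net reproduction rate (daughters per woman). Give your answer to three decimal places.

1.028

Proportion female at birth = 0.490.
Weighting each age-specific rate by interval width and survival:
  15–19: 5 × 0.0053 × 0.945 = 0.02504
  20–24: 5 × 0.0438 × 0.932 = 0.20411
  25–29: 5 × 0.1748 × 0.913 = 0.79796
  30–34: 5 × 0.1815 × 0.908 = 0.82401
  35–39: 5 × 0.0515 × 0.888 = 0.22866
  40–44: 5 × 0.0041 × 0.878 = 0.01800
Sum = 2.09778
NRR = 0.490 × 2.09778 = 1.02791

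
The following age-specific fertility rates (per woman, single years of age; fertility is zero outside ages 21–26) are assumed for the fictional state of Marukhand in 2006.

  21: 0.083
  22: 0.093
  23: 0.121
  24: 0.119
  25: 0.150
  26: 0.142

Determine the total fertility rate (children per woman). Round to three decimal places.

0.708

Sum of ASFRs = 0.083 + 0.093 + 0.121 + 0.119 + 0.150 + 0.142 = 0.708
TFR = 0.708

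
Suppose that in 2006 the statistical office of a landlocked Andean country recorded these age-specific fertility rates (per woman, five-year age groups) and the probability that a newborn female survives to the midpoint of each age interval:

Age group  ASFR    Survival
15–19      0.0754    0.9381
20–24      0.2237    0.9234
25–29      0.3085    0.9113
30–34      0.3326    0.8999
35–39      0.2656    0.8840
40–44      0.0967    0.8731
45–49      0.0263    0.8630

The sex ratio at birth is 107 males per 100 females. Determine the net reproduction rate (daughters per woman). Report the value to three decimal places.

2.898

Proportion female at birth = 100 / (100 + 107) = 0.48309.
Survival-weighted fertility by age (5·fₓ·Sₓ):
  15–19: 5 × 0.0754 × 0.9381 = 0.35366
  20–24: 5 × 0.2237 × 0.9234 = 1.03282
  25–29: 5 × 0.3085 × 0.9113 = 1.40568
  30–34: 5 × 0.3326 × 0.8999 = 1.49653
  35–39: 5 × 0.2656 × 0.8840 = 1.17395
  40–44: 5 × 0.0967 × 0.8731 = 0.42214
  45–49: 5 × 0.0263 × 0.8630 = 0.11348
Sum = 5.99826
NRR = 0.48309 × 5.99826 = 2.89770
An NRR exceeding 1 indicates intrinsic growth under these rates.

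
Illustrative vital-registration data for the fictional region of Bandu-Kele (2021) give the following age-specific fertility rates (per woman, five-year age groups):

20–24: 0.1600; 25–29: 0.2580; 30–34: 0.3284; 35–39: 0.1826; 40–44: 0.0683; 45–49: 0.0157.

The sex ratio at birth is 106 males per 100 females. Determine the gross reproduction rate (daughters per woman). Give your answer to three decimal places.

2.459

Proportion female at birth = 100 / (100 + 106) = 0.48544.
Sum of ASFRs = 0.1600 + 0.2580 + 0.3284 + 0.1826 + 0.0683 + 0.0157 = 1.0130
TFR = 5 × 1.0130 = 5.065
GRR = 0.48544 × 5.065 = 2.45875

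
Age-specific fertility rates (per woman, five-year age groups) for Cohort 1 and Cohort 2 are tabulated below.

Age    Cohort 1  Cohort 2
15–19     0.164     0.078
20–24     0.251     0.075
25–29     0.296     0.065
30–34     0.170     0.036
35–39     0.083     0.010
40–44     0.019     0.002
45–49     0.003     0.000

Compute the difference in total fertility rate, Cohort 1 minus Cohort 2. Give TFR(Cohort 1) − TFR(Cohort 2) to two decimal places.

Cohort 1:
  Sum of ASFRs = 0.164 + 0.251 + 0.296 + 0.170 + 0.083 + 0.019 + 0.003 = 0.986
  TFR = 5 × 0.986 = 4.93
Cohort 2:
  Sum of ASFRs = 0.078 + 0.075 + 0.065 + 0.036 + 0.010 + 0.002 + 0.000 = 0.266
  TFR = 5 × 0.266 = 1.33
Difference = 4.93 − 1.33 = 3.6

3.60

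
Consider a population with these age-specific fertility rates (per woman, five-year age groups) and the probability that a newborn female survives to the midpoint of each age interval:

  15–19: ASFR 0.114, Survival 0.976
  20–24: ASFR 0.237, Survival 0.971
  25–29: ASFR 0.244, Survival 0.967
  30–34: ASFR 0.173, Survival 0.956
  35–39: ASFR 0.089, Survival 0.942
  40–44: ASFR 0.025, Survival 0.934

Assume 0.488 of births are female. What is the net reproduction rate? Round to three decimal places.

2.074

Proportion female at birth = 0.488.
Weighting each age-specific rate by interval width and survival:
  15–19: 5 × 0.114 × 0.976 = 0.55632
  20–24: 5 × 0.237 × 0.971 = 1.15064
  25–29: 5 × 0.244 × 0.967 = 1.17974
  30–34: 5 × 0.173 × 0.956 = 0.82694
  35–39: 5 × 0.089 × 0.942 = 0.41919
  40–44: 5 × 0.025 × 0.934 = 0.11675
Sum = 4.24958
NRR = 0.488 × 4.24958 = 2.07380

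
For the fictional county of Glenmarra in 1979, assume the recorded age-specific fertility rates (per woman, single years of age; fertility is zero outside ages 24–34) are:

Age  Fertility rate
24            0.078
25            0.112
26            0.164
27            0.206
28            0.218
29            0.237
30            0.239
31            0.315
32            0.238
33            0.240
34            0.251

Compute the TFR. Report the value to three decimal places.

Sum of ASFRs = 0.078 + 0.112 + 0.164 + 0.206 + 0.218 + 0.237 + 0.239 + 0.315 + 0.238 + 0.240 + 0.251 = 2.298
TFR = 2.298

2.298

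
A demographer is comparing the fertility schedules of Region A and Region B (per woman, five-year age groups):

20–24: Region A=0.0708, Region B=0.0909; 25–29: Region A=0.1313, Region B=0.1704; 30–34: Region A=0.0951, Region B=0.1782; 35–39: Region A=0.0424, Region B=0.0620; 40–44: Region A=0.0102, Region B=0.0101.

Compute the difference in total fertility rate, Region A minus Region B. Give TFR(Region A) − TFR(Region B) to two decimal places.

-0.81

Region A:
  Sum of ASFRs = 0.0708 + 0.1313 + 0.0951 + 0.0424 + 0.0102 = 0.3498
  TFR = 5 × 0.3498 = 1.749
Region B:
  Sum of ASFRs = 0.0909 + 0.1704 + 0.1782 + 0.0620 + 0.0101 = 0.5116
  TFR = 5 × 0.5116 = 2.558
Difference = 1.749 − 2.558 = -0.809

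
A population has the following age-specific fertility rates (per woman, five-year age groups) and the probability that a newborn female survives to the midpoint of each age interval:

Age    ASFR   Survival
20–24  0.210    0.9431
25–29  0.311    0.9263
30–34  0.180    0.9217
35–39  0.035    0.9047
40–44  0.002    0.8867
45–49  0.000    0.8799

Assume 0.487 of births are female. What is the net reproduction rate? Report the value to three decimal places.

Proportion female at birth = 0.487.
Per-age-group product (5 × ASFR × survival probability):
  20–24: 5 × 0.210 × 0.9431 = 0.99026
  25–29: 5 × 0.311 × 0.9263 = 1.44040
  30–34: 5 × 0.180 × 0.9217 = 0.82953
  35–39: 5 × 0.035 × 0.9047 = 0.15832
  40–44: 5 × 0.002 × 0.8867 = 0.00887
  45–49: 5 × 0.000 × 0.8799 = 0.00000
Sum = 3.42738
NRR = 0.487 × 3.42738 = 1.66913

1.669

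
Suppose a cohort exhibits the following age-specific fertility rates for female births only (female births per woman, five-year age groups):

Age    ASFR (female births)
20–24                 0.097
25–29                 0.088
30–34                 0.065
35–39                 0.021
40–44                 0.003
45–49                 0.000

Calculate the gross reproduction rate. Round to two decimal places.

Sum of female ASFRs = 0.097 + 0.088 + 0.065 + 0.021 + 0.003 + 0.000 = 0.274
GRR = 5 × 0.274 = 1.37

1.37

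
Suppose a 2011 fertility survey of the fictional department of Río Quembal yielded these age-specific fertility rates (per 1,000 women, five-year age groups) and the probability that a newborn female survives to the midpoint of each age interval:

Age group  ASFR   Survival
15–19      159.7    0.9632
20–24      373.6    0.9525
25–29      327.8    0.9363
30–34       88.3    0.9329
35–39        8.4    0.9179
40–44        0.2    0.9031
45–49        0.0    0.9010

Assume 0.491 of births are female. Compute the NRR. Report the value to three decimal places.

Proportion female at birth = 0.491.
Survival-weighted fertility by age (5·fₓ·Sₓ):
  15–19: 5 × 159.7/1000 × 0.9632 = 0.76912
  20–24: 5 × 373.6/1000 × 0.9525 = 1.77927
  25–29: 5 × 327.8/1000 × 0.9363 = 1.53460
  30–34: 5 × 88.3/1000 × 0.9329 = 0.41188
  35–39: 5 × 8.4/1000 × 0.9179 = 0.03855
  40–44: 5 × 0.2/1000 × 0.9031 = 0.00090
  45–49: 5 × 0.0/1000 × 0.9010 = 0.00000
Sum = 4.53432
NRR = 0.491 × 4.53432 = 2.22635

2.226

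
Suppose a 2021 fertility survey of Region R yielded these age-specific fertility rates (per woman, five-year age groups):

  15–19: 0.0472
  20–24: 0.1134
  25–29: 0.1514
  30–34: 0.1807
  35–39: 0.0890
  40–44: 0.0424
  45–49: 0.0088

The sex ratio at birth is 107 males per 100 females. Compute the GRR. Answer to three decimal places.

Proportion female at birth = 100 / (100 + 107) = 0.48309.
Sum of ASFRs = 0.0472 + 0.1134 + 0.1514 + 0.1807 + 0.0890 + 0.0424 + 0.0088 = 0.6329
TFR = 5 × 0.6329 = 3.1645
GRR = 0.48309 × 3.1645 = 1.52874

1.529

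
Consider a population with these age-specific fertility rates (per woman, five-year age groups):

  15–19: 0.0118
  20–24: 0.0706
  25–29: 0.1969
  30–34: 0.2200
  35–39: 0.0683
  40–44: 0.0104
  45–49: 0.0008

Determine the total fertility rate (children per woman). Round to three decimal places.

2.894

Sum of ASFRs = 0.0118 + 0.0706 + 0.1969 + 0.2200 + 0.0683 + 0.0104 + 0.0008 = 0.5788
TFR = 5 × 0.5788 = 2.894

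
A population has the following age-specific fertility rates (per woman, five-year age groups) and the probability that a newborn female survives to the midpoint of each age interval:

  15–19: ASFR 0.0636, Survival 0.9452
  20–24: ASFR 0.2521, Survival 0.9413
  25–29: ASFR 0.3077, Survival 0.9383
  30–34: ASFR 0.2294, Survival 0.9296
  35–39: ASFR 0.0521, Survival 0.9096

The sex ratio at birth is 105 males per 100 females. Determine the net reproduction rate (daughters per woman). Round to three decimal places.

2.065

Proportion female at birth = 100 / (100 + 105) = 0.48780.
Survival-weighted fertility by age (5·fₓ·Sₓ):
  15–19: 5 × 0.0636 × 0.9452 = 0.30057
  20–24: 5 × 0.2521 × 0.9413 = 1.18651
  25–29: 5 × 0.3077 × 0.9383 = 1.44357
  30–34: 5 × 0.2294 × 0.9296 = 1.06625
  35–39: 5 × 0.0521 × 0.9096 = 0.23695
Sum = 4.23385
NRR = 0.48780 × 4.23385 = 2.06527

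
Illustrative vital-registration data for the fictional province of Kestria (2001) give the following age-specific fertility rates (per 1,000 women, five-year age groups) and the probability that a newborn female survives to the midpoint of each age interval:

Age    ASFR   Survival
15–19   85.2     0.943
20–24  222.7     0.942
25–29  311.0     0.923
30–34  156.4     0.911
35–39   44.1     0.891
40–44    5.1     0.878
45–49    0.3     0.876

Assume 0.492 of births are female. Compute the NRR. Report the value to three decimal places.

Proportion female at birth = 0.492.
Each age group contributes 5 × ASFR × survival:
  15–19: 5 × 85.2/1000 × 0.943 = 0.40172
  20–24: 5 × 222.7/1000 × 0.942 = 1.04892
  25–29: 5 × 311.0/1000 × 0.923 = 1.43527
  30–34: 5 × 156.4/1000 × 0.911 = 0.71240
  35–39: 5 × 44.1/1000 × 0.891 = 0.19647
  40–44: 5 × 5.1/1000 × 0.878 = 0.02239
  45–49: 5 × 0.3/1000 × 0.876 = 0.00131
Sum = 3.81848
NRR = 0.492 × 3.81848 = 1.87869
NRR > 1, so each generation more than replaces itself.

1.879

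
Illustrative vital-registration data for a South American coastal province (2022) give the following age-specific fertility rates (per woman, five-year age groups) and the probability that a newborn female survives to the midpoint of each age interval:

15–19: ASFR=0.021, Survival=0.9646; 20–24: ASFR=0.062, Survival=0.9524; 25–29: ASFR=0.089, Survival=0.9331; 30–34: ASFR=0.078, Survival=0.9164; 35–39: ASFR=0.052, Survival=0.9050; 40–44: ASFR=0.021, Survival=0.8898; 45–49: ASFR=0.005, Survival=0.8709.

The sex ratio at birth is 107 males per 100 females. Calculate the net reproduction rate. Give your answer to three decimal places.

0.734

Proportion female at birth = 100 / (100 + 107) = 0.48309.
Weighting each age-specific rate by interval width and survival:
  15–19: 5 × 0.021 × 0.9646 = 0.10128
  20–24: 5 × 0.062 × 0.9524 = 0.29524
  25–29: 5 × 0.089 × 0.9331 = 0.41523
  30–34: 5 × 0.078 × 0.9164 = 0.35740
  35–39: 5 × 0.052 × 0.9050 = 0.23530
  40–44: 5 × 0.021 × 0.8898 = 0.09343
  45–49: 5 × 0.005 × 0.8709 = 0.02177
Sum = 1.51965
NRR = 0.48309 × 1.51965 = 0.73413
An NRR under 1 implies long-run decline under these rates.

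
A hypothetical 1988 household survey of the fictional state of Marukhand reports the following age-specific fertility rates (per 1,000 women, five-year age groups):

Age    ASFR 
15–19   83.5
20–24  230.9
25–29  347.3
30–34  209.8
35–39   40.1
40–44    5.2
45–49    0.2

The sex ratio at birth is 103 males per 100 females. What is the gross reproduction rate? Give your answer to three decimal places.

Proportion female at birth = 100 / (100 + 103) = 0.49261.
Sum of ASFRs = 83.5 + 230.9 + 347.3 + 209.8 + 40.1 + 5.2 + 0.2 = 917.0
TFR = 5 × 917.0 / 1000 = 4.585
GRR = 0.49261 × 4.585 = 2.25862

2.259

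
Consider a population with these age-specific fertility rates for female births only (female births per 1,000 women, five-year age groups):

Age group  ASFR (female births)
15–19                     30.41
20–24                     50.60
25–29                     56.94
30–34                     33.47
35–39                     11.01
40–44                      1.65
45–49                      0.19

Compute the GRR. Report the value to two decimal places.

0.92

Sum of female ASFRs = 30.41 + 50.60 + 56.94 + 33.47 + 11.01 + 1.65 + 0.19 = 184.27
GRR = 5 × 184.27 / 1000 = 0.92135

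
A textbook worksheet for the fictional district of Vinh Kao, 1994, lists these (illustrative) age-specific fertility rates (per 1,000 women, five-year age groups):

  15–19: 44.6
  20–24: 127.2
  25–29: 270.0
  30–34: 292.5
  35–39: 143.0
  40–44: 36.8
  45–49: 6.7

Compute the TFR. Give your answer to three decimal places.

4.604

Sum of ASFRs = 44.6 + 127.2 + 270.0 + 292.5 + 143.0 + 36.8 + 6.7 = 920.8
TFR = 5 × 920.8 / 1000 = 4.604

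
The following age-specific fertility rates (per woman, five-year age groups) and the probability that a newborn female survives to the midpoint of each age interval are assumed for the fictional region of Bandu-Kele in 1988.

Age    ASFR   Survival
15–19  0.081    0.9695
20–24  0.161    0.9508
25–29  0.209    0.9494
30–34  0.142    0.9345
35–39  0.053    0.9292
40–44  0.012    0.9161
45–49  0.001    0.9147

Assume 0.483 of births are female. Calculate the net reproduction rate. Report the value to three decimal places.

1.507

Proportion female at birth = 0.483.
Weighting each age-specific rate by interval width and survival:
  15–19: 5 × 0.081 × 0.9695 = 0.39265
  20–24: 5 × 0.161 × 0.9508 = 0.76539
  25–29: 5 × 0.209 × 0.9494 = 0.99212
  30–34: 5 × 0.142 × 0.9345 = 0.66350
  35–39: 5 × 0.053 × 0.9292 = 0.24624
  40–44: 5 × 0.012 × 0.9161 = 0.05497
  45–49: 5 × 0.001 × 0.9147 = 0.00457
Sum = 3.11944
NRR = 0.483 × 3.11944 = 1.50669
With NRR above 1 the population is above replacement fertility.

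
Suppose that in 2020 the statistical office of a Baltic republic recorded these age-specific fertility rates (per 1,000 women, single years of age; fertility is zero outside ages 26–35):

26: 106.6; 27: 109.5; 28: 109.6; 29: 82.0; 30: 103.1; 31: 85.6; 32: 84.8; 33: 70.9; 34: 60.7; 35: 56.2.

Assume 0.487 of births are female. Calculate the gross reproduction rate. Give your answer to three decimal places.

0.423

Proportion female at birth = 0.487.
Sum of ASFRs = 106.6 + 109.5 + 109.6 + 82.0 + 103.1 + 85.6 + 84.8 + 70.9 + 60.7 + 56.2 = 869.0
TFR = 869.0 / 1000 = 0.869
GRR = 0.487 × 0.869 = 0.42320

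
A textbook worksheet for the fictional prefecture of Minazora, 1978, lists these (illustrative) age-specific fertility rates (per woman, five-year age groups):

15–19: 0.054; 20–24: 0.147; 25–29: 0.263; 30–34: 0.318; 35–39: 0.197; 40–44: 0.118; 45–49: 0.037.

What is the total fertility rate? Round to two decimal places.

5.67

Sum of ASFRs = 0.054 + 0.147 + 0.263 + 0.318 + 0.197 + 0.118 + 0.037 = 1.134
TFR = 5 × 1.134 = 5.67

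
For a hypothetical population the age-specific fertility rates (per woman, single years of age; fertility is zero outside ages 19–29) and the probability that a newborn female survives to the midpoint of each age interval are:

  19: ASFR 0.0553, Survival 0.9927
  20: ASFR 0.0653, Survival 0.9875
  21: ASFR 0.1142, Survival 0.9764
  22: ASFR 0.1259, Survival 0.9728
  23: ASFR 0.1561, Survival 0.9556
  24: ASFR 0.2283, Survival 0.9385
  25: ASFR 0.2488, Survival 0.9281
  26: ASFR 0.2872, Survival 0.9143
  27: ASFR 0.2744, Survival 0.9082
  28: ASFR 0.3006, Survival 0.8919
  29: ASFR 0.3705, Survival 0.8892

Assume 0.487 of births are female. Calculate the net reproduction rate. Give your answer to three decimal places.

1.002

Proportion female at birth = 0.487.
Weighting each age-specific rate by interval width and survival:
  19: 1 × 0.0553 × 0.9927 = 0.05490
  20: 1 × 0.0653 × 0.9875 = 0.06448
  21: 1 × 0.1142 × 0.9764 = 0.11150
  22: 1 × 0.1259 × 0.9728 = 0.12248
  23: 1 × 0.1561 × 0.9556 = 0.14917
  24: 1 × 0.2283 × 0.9385 = 0.21426
  25: 1 × 0.2488 × 0.9281 = 0.23091
  26: 1 × 0.2872 × 0.9143 = 0.26259
  27: 1 × 0.2744 × 0.9082 = 0.24921
  28: 1 × 0.3006 × 0.8919 = 0.26811
  29: 1 × 0.3705 × 0.8892 = 0.32945
Sum = 2.05706
NRR = 0.487 × 2.05706 = 1.00179
NRR > 1, so each generation more than replaces itself.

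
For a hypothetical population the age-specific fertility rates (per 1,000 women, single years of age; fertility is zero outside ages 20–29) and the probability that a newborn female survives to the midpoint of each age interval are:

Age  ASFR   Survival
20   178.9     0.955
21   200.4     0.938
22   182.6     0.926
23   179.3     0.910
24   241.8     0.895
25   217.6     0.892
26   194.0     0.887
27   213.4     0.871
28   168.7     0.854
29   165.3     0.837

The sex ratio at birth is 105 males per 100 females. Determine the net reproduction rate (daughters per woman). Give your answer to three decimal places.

Proportion female at birth = 100 / (100 + 105) = 0.48780.
Per-age-group product (1 × ASFR × survival probability):
  20: 1 × 178.9/1000 × 0.955 = 0.17085
  21: 1 × 200.4/1000 × 0.938 = 0.18798
  22: 1 × 182.6/1000 × 0.926 = 0.16909
  23: 1 × 179.3/1000 × 0.910 = 0.16316
  24: 1 × 241.8/1000 × 0.895 = 0.21641
  25: 1 × 217.6/1000 × 0.892 = 0.19410
  26: 1 × 194.0/1000 × 0.887 = 0.17208
  27: 1 × 213.4/1000 × 0.871 = 0.18587
  28: 1 × 168.7/1000 × 0.854 = 0.14407
  29: 1 × 165.3/1000 × 0.837 = 0.13836
Sum = 1.74197
NRR = 0.48780 × 1.74197 = 0.84973
NRR < 1, so the cohort does not fully replace itself.

0.850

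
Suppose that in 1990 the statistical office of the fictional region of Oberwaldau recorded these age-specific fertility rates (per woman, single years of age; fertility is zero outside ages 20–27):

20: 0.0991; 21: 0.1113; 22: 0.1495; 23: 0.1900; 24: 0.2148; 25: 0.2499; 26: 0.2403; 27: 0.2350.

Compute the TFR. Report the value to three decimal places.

Sum of ASFRs = 0.0991 + 0.1113 + 0.1495 + 0.1900 + 0.2148 + 0.2499 + 0.2403 + 0.2350 = 1.4899
TFR = 1.4899

1.490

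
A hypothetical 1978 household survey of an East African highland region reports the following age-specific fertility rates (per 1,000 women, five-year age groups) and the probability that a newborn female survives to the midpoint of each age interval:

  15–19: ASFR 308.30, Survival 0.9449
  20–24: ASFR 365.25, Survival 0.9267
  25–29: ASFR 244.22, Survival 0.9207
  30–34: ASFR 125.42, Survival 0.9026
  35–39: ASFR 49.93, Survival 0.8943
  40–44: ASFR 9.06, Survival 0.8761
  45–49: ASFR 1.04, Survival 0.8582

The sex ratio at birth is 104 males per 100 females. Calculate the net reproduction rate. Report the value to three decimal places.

2.503

Proportion female at birth = 100 / (100 + 104) = 0.49020.
Survival-weighted fertility by age (5·fₓ·Sₓ):
  15–19: 5 × 308.30/1000 × 0.9449 = 1.45656
  20–24: 5 × 365.25/1000 × 0.9267 = 1.69239
  25–29: 5 × 244.22/1000 × 0.9207 = 1.12427
  30–34: 5 × 125.42/1000 × 0.9026 = 0.56602
  35–39: 5 × 49.93/1000 × 0.8943 = 0.22326
  40–44: 5 × 9.06/1000 × 0.8761 = 0.03969
  45–49: 5 × 1.04/1000 × 0.8582 = 0.00446
Sum = 5.10665
NRR = 0.49020 × 5.10665 = 2.50328
An NRR exceeding 1 indicates intrinsic growth under these rates.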